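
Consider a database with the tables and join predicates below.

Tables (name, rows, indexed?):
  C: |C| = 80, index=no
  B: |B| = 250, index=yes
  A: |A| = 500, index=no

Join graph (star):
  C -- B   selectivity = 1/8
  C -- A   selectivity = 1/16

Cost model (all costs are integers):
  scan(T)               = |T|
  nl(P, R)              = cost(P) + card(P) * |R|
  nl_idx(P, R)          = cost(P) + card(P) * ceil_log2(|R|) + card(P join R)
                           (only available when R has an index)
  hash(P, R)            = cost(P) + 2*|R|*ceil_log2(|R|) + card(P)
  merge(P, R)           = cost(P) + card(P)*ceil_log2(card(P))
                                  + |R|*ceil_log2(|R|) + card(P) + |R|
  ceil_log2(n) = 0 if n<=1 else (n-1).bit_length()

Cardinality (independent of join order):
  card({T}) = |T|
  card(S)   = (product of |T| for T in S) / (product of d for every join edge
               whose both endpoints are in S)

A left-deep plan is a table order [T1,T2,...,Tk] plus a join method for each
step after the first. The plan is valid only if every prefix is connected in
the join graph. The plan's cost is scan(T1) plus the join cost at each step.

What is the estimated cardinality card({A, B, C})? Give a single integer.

78125

Tables in S: A(500), B(250), C(80)
Edges inside S: C-B(d=8), C-A(d=16)
numerator = 500 * 250 * 80 = 10000000
denominator = 8 * 16 = 128
card(S) = 10000000 / 128 = 78125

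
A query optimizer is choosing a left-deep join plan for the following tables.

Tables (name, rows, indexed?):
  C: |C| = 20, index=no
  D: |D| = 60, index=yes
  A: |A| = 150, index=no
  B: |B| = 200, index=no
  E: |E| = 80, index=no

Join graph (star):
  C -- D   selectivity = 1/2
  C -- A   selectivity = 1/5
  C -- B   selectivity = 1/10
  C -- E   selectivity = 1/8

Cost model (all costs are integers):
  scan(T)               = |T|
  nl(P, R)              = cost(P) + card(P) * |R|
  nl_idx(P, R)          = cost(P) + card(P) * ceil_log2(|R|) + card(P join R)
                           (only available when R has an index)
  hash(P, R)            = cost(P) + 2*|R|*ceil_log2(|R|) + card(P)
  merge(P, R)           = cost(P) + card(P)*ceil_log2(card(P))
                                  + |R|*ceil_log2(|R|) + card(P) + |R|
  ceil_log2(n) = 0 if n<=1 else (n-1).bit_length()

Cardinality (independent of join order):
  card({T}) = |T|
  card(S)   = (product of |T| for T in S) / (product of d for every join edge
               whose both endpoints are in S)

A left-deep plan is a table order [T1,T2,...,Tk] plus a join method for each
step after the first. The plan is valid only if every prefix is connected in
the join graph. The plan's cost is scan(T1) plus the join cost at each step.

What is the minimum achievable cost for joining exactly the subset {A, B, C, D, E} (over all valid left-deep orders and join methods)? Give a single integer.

Selinger DP over subsets of {A,B,C,D,E}:
  {C}: scan cost=20, card=20
  {D}: scan cost=60, card=60
  {A}: scan cost=150, card=150
  {B}: scan cost=200, card=200
  {E}: scan cost=80, card=80
  {CD}: card=600; try (C,hash)→320, (D,merge)→560, (C,merge)→600, (D,nl_idx)→740, (D,hash)→760, (D,nl)→1220 …(+1); best=320 via (C,hash)
  {AC}: card=600; try (C,hash)→500, (A,merge)→1490, (C,merge)→1620, (A,hash)→2440, (A,nl)→3020, (C,nl)→3150; best=500 via (C,hash)
  {BC}: card=400; try (C,hash)→600, (B,merge)→1940, (C,merge)→2120, (B,hash)→3240, (B,nl)→4020, (C,nl)→4200; best=600 via (C,hash)
  {CE}: card=200; try (C,hash)→360, (E,merge)→780, (C,merge)→840, (E,hash)→1160, (E,nl)→1620, (C,nl)→1680; best=360 via (C,hash)
  {ACD}: card=18000; try (D,hash)→1820, (A,hash)→3320, (D,merge)→7520, (A,merge)→8270, (D,nl_idx)→22100, (D,nl)→36500 …(+1); best=1820 via (D,hash)
  {BCD}: card=12000; try (D,hash)→1720, (B,hash)→4120, (D,merge)→5020, (B,merge)→8720, (D,nl_idx)→15000, (D,nl)→24600 …(+1); best=1720 via (D,hash)
  {CDE}: card=6000; try (D,hash)→1280, (E,hash)→2040, (D,merge)→2580, (E,merge)→7560, (D,nl_idx)→7560, (D,nl)→12360 …(+1); best=1280 via (D,hash)
  {ABC}: card=12000; try (A,hash)→3400, (B,hash)→4300, (A,merge)→5950, (B,merge)→8900, (A,nl)→60600, (B,nl)→120500; best=3400 via (A,hash)
  {ACE}: card=6000; try (E,hash)→2220, (A,hash)→2960, (A,merge)→3510, (E,merge)→7740, (A,nl)→30360, (E,nl)→48500; best=2220 via (E,hash)
  {BCE}: card=4000; try (E,hash)→2120, (B,hash)→3760, (B,merge)→3960, (E,merge)→5240, (E,nl)→32600, (B,nl)→40360; best=2120 via (E,hash)
  {ABCD}: card=360000; try (D,hash)→16120, (A,hash)→16120, (B,hash)→23020, (A,merge)→183070, (D,merge)→183820, (B,merge)→291620 …(+4); best=16120 via (D,hash)
  {ACDE}: card=180000; try (D,hash)→8940, (A,hash)→9680, (E,hash)→20940, (A,merge)→86630, (D,merge)→86640, (D,nl_idx)→218220 …(+4); best=8940 via (D,hash)
  {BCDE}: card=120000; try (D,hash)→6840, (B,hash)→10480, (E,hash)→14840, (D,merge)→54540, (B,merge)→87080, (D,nl_idx)→146120 …(+4); best=6840 via (D,hash)
  {ABCE}: card=120000; try (A,hash)→8520, (B,hash)→11420, (E,hash)→16520, (A,merge)→55470, (B,merge)→88020, (E,merge)→184040 …(+3); best=8520 via (A,hash)
  {ABCDE}: card=3600000; try (D,hash)→129240, (A,hash)→129240, (B,hash)→192140, (E,hash)→377240, (A,merge)→2168190, (D,merge)→2168940 …(+7); best=129240 via (D,hash)

129240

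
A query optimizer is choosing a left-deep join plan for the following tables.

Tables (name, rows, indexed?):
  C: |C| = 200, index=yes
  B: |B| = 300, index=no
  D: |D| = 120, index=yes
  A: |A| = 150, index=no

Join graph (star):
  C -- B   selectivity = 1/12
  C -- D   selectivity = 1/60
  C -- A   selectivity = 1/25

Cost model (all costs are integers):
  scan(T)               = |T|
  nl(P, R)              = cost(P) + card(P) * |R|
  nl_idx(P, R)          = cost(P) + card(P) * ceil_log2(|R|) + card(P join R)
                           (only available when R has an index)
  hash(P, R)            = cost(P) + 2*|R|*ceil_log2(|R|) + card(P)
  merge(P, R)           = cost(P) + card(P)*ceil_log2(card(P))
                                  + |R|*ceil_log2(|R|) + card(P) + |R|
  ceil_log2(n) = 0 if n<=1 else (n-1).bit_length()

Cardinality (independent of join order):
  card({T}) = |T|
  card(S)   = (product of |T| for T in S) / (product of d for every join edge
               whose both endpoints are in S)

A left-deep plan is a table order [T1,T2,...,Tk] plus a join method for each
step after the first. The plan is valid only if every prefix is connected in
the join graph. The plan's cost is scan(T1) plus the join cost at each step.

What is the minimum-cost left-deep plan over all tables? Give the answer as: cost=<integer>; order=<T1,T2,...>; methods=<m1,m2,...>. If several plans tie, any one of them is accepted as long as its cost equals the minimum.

Selinger DP (subsets sized 1..n):
  {C}: scan cost=200, card=200
  {B}: scan cost=300, card=300
  {D}: scan cost=120, card=120
  {A}: scan cost=150, card=150
  {BC}: card=5000; try (C,hash)→3800, (B,merge)→5000, (C,merge)→5100, (B,hash)→5800, (C,nl_idx)→7700, (B,nl)→60200 …(+1); best=3800 via (C,hash)
  {CD}: card=400; try (C,nl_idx)→1480, (D,nl_idx)→2000, (D,hash)→2080, (C,merge)→2880, (D,merge)→2960, (C,hash)→3440 …(+2); best=1480 via (C,nl_idx)
  {AC}: card=1200; try (C,nl_idx)→2550, (A,hash)→2800, (C,merge)→3300, (A,merge)→3350, (C,hash)→3500, (C,nl)→30150 …(+1); best=2550 via (C,nl_idx)
  {BCD}: card=10000; try (B,hash)→7280, (B,merge)→8480, (D,hash)→10480, (D,nl_idx)→48800, (D,merge)→74760, (B,nl)→121480 …(+1); best=7280 via (B,hash)
  {ABC}: card=30000; try (B,hash)→9150, (A,hash)→11200, (B,merge)→19950, (A,merge)→75150, (B,nl)→362550, (A,nl)→753800; best=9150 via (B,hash)
  {ACD}: card=2400; try (A,hash)→4280, (D,hash)→5430, (A,merge)→6830, (D,nl_idx)→13350, (D,merge)→17910, (A,nl)→61480 …(+1); best=4280 via (A,hash)
  {ABCD}: card=60000; try (B,hash)→12080, (A,hash)→19680, (B,merge)→38480, (D,hash)→40830, (A,merge)→158630, (D,nl_idx)→279150 …(+4); best=12080 via (B,hash)

cost=12080; order=D,C,A,B; methods=nl_idx,hash,hash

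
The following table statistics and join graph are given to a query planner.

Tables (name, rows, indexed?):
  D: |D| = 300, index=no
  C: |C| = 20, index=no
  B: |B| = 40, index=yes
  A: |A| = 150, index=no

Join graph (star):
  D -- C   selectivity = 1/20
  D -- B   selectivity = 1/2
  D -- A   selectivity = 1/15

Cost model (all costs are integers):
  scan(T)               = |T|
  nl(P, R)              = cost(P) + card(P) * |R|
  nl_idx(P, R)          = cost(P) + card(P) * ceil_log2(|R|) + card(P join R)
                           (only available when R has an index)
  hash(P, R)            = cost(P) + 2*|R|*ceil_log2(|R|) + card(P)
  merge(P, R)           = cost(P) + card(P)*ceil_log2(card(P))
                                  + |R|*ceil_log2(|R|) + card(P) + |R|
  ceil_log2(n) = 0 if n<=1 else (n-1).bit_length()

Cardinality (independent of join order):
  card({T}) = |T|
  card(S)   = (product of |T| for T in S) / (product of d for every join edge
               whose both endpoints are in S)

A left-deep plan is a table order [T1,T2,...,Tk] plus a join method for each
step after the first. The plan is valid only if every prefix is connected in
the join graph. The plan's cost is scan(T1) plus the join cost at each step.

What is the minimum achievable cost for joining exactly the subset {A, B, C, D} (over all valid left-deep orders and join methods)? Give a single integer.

6980

Selinger DP over subsets of {A,B,C,D}:
  {D}: scan cost=300, card=300
  {C}: scan cost=20, card=20
  {B}: scan cost=40, card=40
  {A}: scan cost=150, card=150
  {CD}: card=300; try (C,hash)→800, (D,merge)→3140, (C,merge)→3420, (D,hash)→5440, (D,nl)→6020, (C,nl)→6300; best=800 via (C,hash)
  {BD}: card=6000; try (B,hash)→1080, (D,merge)→3320, (B,merge)→3580, (D,hash)→5480, (B,nl_idx)→8100, (D,nl)→12040 …(+1); best=1080 via (B,hash)
  {AD}: card=3000; try (A,hash)→3000, (D,merge)→4500, (A,merge)→4650, (D,hash)→5700, (D,nl)→45150, (A,nl)→45300; best=3000 via (A,hash)
  {BCD}: card=6000; try (B,hash)→1580, (B,merge)→4080, (C,hash)→7280, (B,nl_idx)→8600, (B,nl)→12800, (C,merge)→85200 …(+1); best=1580 via (B,hash)
  {ACD}: card=3000; try (A,hash)→3500, (A,merge)→5150, (C,hash)→6200, (C,merge)→42120, (A,nl)→45800, (C,nl)→63000; best=3500 via (A,hash)
  {ABD}: card=60000; try (B,hash)→6480, (A,hash)→9480, (B,merge)→42280, (B,nl_idx)→81000, (A,merge)→86430, (B,nl)→123000 …(+1); best=6480 via (B,hash)
  {ABCD}: card=60000; try (B,hash)→6980, (A,hash)→9980, (B,merge)→42780, (C,hash)→66680, (B,nl_idx)→81500, (A,merge)→86930 …(+4); best=6980 via (B,hash)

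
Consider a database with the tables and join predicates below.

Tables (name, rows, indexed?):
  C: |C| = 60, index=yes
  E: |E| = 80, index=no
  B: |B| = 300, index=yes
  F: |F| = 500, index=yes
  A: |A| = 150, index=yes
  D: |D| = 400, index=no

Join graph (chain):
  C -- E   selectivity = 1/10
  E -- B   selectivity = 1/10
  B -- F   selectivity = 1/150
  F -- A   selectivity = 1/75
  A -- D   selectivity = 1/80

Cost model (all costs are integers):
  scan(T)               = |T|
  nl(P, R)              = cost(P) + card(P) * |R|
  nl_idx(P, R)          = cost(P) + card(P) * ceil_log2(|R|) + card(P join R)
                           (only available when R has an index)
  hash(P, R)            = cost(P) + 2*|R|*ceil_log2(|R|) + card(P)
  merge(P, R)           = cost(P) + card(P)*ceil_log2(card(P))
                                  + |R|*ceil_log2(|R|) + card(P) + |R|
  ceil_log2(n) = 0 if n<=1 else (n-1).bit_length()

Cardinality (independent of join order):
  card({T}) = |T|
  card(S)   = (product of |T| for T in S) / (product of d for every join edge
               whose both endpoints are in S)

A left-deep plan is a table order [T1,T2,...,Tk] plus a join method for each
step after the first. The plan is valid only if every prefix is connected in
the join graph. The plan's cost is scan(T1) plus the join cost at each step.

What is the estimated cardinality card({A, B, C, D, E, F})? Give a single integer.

480000

Tables in S: A(150), B(300), C(60), D(400), E(80), F(500)
Edges inside S: C-E(d=10), E-B(d=10), B-F(d=150), F-A(d=75), A-D(d=80)
numerator = 150 * 300 * 60 * 400 * 80 * 500 = 43200000000000
denominator = 10 * 10 * 150 * 75 * 80 = 90000000
card(S) = 43200000000000 / 90000000 = 480000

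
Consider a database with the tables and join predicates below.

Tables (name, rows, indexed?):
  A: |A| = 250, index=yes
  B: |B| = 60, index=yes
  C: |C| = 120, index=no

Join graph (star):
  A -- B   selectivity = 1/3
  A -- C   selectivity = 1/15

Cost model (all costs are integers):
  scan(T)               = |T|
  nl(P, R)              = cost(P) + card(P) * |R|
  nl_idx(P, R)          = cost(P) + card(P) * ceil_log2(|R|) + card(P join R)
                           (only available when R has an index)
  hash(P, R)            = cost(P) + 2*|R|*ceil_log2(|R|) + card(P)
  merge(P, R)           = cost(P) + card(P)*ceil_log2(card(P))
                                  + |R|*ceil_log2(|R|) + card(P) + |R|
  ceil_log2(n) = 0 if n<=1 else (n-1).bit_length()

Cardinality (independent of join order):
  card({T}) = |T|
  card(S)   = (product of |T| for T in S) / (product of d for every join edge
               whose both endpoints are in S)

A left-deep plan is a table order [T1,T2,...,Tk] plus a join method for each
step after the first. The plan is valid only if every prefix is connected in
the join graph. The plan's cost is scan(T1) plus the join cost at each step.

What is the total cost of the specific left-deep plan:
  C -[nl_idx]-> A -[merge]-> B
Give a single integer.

27500

step 1: scan C: cost=120, card=120
step 2: join A via nl_idx
    card(P join A) = 120*250/(15) = 2000
    cost = 120 + 120*8 + 2000 = 3080
step 3: join B via merge
    card(P join B) = 2000*60/(3) = 40000
    cost = 3080 + 2000*11 + 60*6 + 2000 + 60 = 27500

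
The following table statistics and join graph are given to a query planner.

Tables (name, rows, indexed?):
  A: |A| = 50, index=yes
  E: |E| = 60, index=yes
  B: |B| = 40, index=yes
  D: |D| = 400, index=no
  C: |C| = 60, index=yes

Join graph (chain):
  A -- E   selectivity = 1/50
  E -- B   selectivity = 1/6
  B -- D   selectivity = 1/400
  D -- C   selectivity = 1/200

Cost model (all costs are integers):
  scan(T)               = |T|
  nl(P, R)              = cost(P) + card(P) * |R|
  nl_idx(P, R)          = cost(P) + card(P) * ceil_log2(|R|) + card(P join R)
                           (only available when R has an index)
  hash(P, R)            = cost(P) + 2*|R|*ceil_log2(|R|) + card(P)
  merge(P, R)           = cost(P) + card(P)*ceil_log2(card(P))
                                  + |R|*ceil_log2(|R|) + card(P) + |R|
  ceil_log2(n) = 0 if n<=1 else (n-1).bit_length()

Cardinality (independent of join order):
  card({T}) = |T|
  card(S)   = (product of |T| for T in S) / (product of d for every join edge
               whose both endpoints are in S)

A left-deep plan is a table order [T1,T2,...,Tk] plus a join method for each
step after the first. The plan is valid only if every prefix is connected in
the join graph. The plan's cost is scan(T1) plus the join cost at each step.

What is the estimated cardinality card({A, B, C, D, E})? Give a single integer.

120

Tables in S: A(50), B(40), C(60), D(400), E(60)
Edges inside S: A-E(d=50), E-B(d=6), B-D(d=400), D-C(d=200)
numerator = 50 * 40 * 60 * 400 * 60 = 2880000000
denominator = 50 * 6 * 400 * 200 = 24000000
card(S) = 2880000000 / 24000000 = 120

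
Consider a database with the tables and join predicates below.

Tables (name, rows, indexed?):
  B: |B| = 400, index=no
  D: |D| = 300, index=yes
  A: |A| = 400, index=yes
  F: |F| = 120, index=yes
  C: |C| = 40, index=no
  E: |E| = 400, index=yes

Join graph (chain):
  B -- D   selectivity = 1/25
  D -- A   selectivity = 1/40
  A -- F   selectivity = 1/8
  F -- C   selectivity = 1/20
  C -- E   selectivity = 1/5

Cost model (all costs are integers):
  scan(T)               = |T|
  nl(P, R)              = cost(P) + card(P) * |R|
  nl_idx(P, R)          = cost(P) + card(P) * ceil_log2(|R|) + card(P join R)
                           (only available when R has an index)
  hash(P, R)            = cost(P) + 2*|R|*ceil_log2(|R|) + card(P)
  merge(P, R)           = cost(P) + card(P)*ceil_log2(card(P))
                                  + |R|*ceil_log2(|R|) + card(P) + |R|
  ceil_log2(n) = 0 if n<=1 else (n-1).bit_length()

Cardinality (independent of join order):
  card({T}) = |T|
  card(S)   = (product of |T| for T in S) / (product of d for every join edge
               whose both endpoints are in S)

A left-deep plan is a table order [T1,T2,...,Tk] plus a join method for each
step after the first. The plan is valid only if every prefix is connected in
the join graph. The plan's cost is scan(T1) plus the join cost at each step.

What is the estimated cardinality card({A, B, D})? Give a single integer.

Tables in S: A(400), B(400), D(300)
Edges inside S: B-D(d=25), D-A(d=40)
numerator = 400 * 400 * 300 = 48000000
denominator = 25 * 40 = 1000
card(S) = 48000000 / 1000 = 48000

48000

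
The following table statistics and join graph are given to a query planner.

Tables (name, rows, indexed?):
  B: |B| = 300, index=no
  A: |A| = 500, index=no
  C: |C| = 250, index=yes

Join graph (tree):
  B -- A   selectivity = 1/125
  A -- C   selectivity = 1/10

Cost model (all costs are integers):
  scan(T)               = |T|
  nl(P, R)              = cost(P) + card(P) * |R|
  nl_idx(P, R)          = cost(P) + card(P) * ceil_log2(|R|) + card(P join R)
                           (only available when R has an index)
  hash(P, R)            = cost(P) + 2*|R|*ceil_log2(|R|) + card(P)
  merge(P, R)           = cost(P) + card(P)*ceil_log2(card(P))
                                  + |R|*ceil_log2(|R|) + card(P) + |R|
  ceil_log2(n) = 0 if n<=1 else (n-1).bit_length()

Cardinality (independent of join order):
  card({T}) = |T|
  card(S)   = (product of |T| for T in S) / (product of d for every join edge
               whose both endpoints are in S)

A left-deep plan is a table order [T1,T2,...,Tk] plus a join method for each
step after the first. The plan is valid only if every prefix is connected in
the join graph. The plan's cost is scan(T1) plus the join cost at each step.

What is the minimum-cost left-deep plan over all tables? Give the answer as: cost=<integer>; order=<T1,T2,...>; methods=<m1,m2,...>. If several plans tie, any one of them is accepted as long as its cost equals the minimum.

cost=11600; order=A,B,C; methods=hash,hash

Selinger DP (subsets sized 1..n):
  {B}: scan cost=300, card=300
  {A}: scan cost=500, card=500
  {C}: scan cost=250, card=250
  {AB}: card=1200; try (B,hash)→6400, (A,merge)→8300, (B,merge)→8500, (A,hash)→9600, (A,nl)→150300, (B,nl)→150500; best=6400 via (B,hash)
  {AC}: card=12500; try (C,hash)→5000, (A,merge)→7500, (C,merge)→7750, (A,hash)→9500, (C,nl_idx)→17000, (A,nl)→125250 …(+1); best=5000 via (C,hash)
  {ABC}: card=30000; try (C,hash)→11600, (B,hash)→22900, (C,merge)→23050, (C,nl_idx)→46000, (B,merge)→195500, (C,nl)→306400 …(+1); best=11600 via (C,hash)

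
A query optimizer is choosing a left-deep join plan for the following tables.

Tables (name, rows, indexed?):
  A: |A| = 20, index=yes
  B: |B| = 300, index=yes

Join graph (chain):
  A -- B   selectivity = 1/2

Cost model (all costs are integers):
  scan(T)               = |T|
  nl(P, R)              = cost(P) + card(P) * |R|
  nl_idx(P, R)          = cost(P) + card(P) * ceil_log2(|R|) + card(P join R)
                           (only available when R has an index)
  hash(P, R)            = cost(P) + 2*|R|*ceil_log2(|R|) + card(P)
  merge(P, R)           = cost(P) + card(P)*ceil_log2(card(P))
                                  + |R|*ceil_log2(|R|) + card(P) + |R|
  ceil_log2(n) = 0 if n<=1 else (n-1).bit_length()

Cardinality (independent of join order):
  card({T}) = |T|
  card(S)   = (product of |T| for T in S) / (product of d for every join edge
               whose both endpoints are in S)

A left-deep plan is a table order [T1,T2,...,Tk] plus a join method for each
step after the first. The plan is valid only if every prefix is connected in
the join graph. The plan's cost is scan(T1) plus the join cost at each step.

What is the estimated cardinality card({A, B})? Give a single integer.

Tables in S: A(20), B(300)
Edges inside S: A-B(d=2)
numerator = 20 * 300 = 6000
denominator = 2 = 2
card(S) = 6000 / 2 = 3000

3000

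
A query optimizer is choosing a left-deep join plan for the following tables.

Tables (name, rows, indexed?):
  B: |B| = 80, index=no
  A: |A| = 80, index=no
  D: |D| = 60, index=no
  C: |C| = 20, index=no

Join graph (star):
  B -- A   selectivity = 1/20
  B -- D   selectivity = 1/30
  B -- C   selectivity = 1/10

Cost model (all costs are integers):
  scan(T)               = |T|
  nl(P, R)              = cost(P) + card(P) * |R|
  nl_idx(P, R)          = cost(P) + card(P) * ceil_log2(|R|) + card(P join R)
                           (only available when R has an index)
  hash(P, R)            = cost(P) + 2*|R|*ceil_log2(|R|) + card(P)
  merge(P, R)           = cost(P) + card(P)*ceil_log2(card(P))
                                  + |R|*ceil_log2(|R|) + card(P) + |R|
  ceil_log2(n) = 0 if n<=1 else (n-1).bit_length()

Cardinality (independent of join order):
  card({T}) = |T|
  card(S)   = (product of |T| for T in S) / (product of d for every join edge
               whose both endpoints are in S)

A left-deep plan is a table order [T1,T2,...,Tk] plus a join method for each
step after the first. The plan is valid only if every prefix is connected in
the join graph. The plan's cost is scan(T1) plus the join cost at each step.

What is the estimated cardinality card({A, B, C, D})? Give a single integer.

1280

Tables in S: A(80), B(80), C(20), D(60)
Edges inside S: B-A(d=20), B-D(d=30), B-C(d=10)
numerator = 80 * 80 * 20 * 60 = 7680000
denominator = 20 * 30 * 10 = 6000
card(S) = 7680000 / 6000 = 1280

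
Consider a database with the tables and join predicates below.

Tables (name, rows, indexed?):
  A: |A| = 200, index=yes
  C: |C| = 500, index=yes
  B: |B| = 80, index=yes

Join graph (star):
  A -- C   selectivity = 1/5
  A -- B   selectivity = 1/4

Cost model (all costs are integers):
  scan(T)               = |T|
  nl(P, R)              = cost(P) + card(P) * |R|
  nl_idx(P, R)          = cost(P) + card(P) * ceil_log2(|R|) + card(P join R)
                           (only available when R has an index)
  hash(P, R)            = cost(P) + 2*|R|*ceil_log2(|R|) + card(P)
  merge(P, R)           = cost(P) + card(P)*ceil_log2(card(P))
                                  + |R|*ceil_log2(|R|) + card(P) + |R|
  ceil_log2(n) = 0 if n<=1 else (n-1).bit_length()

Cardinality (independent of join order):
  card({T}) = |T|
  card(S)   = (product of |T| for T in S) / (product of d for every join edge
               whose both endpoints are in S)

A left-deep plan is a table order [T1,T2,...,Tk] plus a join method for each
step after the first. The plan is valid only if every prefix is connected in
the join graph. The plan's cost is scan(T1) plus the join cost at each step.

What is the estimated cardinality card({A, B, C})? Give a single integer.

Tables in S: A(200), B(80), C(500)
Edges inside S: A-C(d=5), A-B(d=4)
numerator = 200 * 80 * 500 = 8000000
denominator = 5 * 4 = 20
card(S) = 8000000 / 20 = 400000

400000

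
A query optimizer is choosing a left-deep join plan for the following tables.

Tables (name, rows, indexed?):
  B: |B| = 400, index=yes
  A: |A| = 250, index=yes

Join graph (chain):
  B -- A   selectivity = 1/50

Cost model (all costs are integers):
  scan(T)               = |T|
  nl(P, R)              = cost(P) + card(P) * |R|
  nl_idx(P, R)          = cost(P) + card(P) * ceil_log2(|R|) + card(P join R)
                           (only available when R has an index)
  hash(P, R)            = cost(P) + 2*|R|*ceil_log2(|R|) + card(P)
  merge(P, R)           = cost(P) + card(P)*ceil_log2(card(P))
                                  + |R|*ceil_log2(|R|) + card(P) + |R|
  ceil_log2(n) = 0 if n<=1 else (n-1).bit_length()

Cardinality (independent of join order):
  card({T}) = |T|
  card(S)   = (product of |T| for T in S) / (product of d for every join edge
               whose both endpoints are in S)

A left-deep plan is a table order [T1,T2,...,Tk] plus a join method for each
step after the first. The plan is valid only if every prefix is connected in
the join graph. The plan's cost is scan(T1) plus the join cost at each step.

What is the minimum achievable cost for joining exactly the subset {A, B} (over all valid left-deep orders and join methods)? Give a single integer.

Selinger DP over subsets of {A,B}:
  {B}: scan cost=400, card=400
  {A}: scan cost=250, card=250
  {AB}: card=2000; try (B,nl_idx)→4500, (A,hash)→4800, (A,nl_idx)→5600, (B,merge)→6500, (A,merge)→6650, (B,hash)→7700 …(+2); best=4500 via (B,nl_idx)

4500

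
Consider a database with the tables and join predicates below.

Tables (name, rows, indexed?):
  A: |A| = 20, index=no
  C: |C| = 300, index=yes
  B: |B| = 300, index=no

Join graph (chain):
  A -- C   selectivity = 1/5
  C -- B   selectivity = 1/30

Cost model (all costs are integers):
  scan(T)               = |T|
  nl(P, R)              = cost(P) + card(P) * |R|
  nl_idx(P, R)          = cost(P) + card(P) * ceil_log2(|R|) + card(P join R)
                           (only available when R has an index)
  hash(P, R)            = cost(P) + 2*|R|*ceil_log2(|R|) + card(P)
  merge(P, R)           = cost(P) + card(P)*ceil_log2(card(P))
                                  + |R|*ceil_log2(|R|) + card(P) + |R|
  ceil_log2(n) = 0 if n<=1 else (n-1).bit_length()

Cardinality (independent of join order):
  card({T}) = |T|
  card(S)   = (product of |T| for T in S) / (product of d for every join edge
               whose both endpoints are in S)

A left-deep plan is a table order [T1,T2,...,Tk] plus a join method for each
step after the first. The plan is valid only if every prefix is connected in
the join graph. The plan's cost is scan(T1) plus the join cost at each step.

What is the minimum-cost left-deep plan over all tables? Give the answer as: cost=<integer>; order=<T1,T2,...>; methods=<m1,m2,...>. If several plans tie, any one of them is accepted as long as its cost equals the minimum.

cost=7400; order=C,A,B; methods=hash,hash

Selinger DP (subsets sized 1..n):
  {A}: scan cost=20, card=20
  {C}: scan cost=300, card=300
  {B}: scan cost=300, card=300
  {AC}: card=1200; try (A,hash)→800, (C,nl_idx)→1400, (C,merge)→3140, (A,merge)→3420, (C,hash)→5440, (C,nl)→6020 …(+1); best=800 via (A,hash)
  {BC}: card=3000; try (C,hash)→6000, (C,nl_idx)→6000, (B,hash)→6000, (C,merge)→6300, (B,merge)→6300, (C,nl)→90300 …(+1); best=6000 via (C,hash)
  {ABC}: card=12000; try (B,hash)→7400, (A,hash)→9200, (B,merge)→18200, (A,merge)→45120, (A,nl)→66000, (B,nl)→360800; best=7400 via (B,hash)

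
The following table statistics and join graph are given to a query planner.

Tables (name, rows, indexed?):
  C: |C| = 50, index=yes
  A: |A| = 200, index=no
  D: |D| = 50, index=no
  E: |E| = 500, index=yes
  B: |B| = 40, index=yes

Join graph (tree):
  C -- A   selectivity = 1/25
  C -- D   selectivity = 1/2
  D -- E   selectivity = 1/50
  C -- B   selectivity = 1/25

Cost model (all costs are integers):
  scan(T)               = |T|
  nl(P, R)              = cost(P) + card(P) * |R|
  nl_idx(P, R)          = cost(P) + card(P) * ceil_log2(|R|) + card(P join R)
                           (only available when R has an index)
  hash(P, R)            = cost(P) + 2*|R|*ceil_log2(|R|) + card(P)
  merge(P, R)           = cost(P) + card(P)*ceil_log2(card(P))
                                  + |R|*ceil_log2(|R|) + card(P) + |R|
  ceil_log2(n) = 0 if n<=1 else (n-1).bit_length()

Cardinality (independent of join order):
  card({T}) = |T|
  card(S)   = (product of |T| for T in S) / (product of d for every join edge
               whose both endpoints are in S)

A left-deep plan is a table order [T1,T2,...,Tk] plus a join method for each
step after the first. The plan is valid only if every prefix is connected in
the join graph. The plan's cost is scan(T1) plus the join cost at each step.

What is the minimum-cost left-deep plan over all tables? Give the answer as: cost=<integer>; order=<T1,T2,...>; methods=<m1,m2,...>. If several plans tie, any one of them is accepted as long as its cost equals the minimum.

Selinger DP (subsets sized 1..n):
  {C}: scan cost=50, card=50
  {A}: scan cost=200, card=200
  {D}: scan cost=50, card=50
  {E}: scan cost=500, card=500
  {B}: scan cost=40, card=40
  {AC}: card=400; try (C,hash)→1000, (C,nl_idx)→1800, (A,merge)→2200, (C,merge)→2350, (A,hash)→3300, (A,nl)→10050 …(+1); best=1000 via (C,hash)
  {CD}: card=1250; try (D,hash)→700, (C,hash)→700, (D,merge)→750, (C,merge)→750, (C,nl_idx)→1600, (D,nl)→2550 …(+1); best=700 via (D,hash)
  {BC}: card=80; try (C,nl_idx)→360, (B,nl_idx)→430, (B,hash)→580, (C,merge)→670, (C,hash)→680, (B,merge)→680 …(+2); best=360 via (C,nl_idx)
  {DE}: card=500; try (E,nl_idx)→1000, (D,hash)→1600, (E,merge)→5400, (D,merge)→5850, (E,hash)→9100, (E,nl)→25050 …(+1); best=1000 via (E,nl_idx)
  {ACD}: card=10000; try (D,hash)→2000, (A,hash)→5150, (D,merge)→5350, (A,merge)→17500, (D,nl)→21000, (A,nl)→250700; best=2000 via (D,hash)
  {ABC}: card=640; try (B,hash)→1880, (A,merge)→2800, (A,hash)→3640, (B,nl_idx)→4040, (B,merge)→5280, (A,nl)→16360 …(+1); best=1880 via (B,hash)
  {CDE}: card=12500; try (C,hash)→2100, (C,merge)→6350, (E,hash)→10950, (C,nl_idx)→16500, (E,merge)→20700, (E,nl_idx)→24450 …(+2); best=2100 via (C,hash)
  {BCD}: card=2000; try (D,hash)→1040, (D,merge)→1350, (B,hash)→2430, (D,nl)→4360, (B,nl_idx)→10200, (B,merge)→15980 …(+1); best=1040 via (D,hash)
  {ACDE}: card=100000; try (A,hash)→17800, (E,hash)→21000, (E,merge)→157000, (A,merge)→191400, (E,nl_idx)→192000, (A,nl)→2502100 …(+1); best=17800 via (A,hash)
  {ABCD}: card=16000; try (D,hash)→3120, (A,hash)→6240, (D,merge)→9270, (B,hash)→12480, (A,merge)→26840, (D,nl)→33880 …(+4); best=3120 via (D,hash)
  {BCDE}: card=20000; try (E,hash)→12040, (B,hash)→15080, (E,merge)→30040, (E,nl_idx)→39040, (B,nl_idx)→97100, (B,merge)→189880 …(+2); best=12040 via (E,hash)
  {ABCDE}: card=160000; try (E,hash)→28120, (A,hash)→35240, (B,hash)→118280, (E,merge)→248120, (E,nl_idx)→307120, (A,merge)→333840 …(+5); best=28120 via (E,hash)

cost=28120; order=A,C,B,D,E; methods=hash,hash,hash,hash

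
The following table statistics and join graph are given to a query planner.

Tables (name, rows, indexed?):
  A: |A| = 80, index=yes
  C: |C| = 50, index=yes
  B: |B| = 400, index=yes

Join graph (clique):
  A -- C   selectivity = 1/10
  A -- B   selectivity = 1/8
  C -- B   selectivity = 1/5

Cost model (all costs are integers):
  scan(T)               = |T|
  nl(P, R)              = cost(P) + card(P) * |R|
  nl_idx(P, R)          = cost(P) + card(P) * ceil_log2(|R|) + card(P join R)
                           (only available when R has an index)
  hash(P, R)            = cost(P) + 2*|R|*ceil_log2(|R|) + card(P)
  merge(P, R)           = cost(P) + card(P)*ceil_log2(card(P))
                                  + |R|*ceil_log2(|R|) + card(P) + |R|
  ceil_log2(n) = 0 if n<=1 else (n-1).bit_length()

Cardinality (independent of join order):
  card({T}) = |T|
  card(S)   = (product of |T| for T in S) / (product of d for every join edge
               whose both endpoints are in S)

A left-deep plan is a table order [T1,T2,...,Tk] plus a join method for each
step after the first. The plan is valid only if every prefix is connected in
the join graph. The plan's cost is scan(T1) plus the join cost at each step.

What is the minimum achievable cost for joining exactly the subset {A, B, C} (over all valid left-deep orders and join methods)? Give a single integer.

6520

Selinger DP over subsets of {A,B,C}:
  {A}: scan cost=80, card=80
  {C}: scan cost=50, card=50
  {B}: scan cost=400, card=400
  {AC}: card=400; try (C,hash)→760, (A,nl_idx)→800, (C,nl_idx)→960, (A,merge)→1040, (C,merge)→1070, (A,hash)→1220 …(+2); best=760 via (C,hash)
  {AB}: card=4000; try (A,hash)→1920, (B,merge)→4720, (B,nl_idx)→4800, (A,merge)→5040, (A,nl_idx)→7200, (B,hash)→7360 …(+2); best=1920 via (A,hash)
  {BC}: card=4000; try (C,hash)→1400, (B,merge)→4400, (B,nl_idx)→4500, (C,merge)→4750, (C,nl_idx)→6800, (B,hash)→7300 …(+2); best=1400 via (C,hash)
  {ABC}: card=4000; try (C,hash)→6520, (A,hash)→6520, (B,hash)→8360, (B,nl_idx)→8360, (B,merge)→8760, (C,nl_idx)→29920 …(+6); best=6520 via (C,hash)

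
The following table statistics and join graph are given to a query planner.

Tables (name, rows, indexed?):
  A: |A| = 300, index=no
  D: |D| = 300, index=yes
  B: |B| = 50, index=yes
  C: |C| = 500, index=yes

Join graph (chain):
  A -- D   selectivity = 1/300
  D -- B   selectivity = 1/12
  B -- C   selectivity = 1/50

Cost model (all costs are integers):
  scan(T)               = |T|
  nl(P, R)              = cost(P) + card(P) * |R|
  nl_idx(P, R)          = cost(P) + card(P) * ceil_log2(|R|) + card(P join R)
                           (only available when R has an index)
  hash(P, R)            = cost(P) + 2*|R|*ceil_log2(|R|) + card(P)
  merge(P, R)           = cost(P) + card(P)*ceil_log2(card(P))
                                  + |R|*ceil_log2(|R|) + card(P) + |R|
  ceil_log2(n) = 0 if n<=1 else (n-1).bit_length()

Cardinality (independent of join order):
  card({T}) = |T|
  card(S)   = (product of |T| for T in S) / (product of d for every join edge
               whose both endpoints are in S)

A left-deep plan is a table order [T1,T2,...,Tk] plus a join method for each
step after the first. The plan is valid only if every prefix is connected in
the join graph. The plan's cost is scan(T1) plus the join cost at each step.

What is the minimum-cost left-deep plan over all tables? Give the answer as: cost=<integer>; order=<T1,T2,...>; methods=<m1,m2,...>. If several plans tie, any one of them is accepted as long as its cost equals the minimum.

Selinger DP (subsets sized 1..n):
  {A}: scan cost=300, card=300
  {D}: scan cost=300, card=300
  {B}: scan cost=50, card=50
  {C}: scan cost=500, card=500
  {AD}: card=300; try (D,nl_idx)→3300, (D,hash)→6000, (A,hash)→6000, (D,merge)→6300, (A,merge)→6300, (D,nl)→90300 …(+1); best=3300 via (D,nl_idx)
  {BD}: card=1250; try (B,hash)→1200, (D,nl_idx)→1750, (B,nl_idx)→3350, (D,merge)→3400, (B,merge)→3650, (D,hash)→5500 …(+2); best=1200 via (B,hash)
  {BC}: card=500; try (C,nl_idx)→1000, (B,hash)→1600, (B,nl_idx)→4000, (C,merge)→5400, (B,merge)→5850, (C,hash)→9100 …(+2); best=1000 via (C,nl_idx)
  {ABD}: card=1250; try (B,hash)→4200, (B,nl_idx)→6350, (B,merge)→6650, (A,hash)→7850, (B,nl)→18300, (A,merge)→19200 …(+1); best=4200 via (B,hash)
  {BCD}: card=12500; try (D,hash)→6900, (D,merge)→9000, (C,hash)→11450, (D,nl_idx)→18000, (C,merge)→21200, (C,nl_idx)→24950 …(+2); best=6900 via (D,hash)
  {ABCD}: card=12500; try (C,hash)→14450, (C,merge)→24200, (A,hash)→24800, (C,nl_idx)→27950, (A,merge)→197400, (C,nl)→629200 …(+1); best=14450 via (C,hash)

cost=14450; order=A,D,B,C; methods=nl_idx,hash,hash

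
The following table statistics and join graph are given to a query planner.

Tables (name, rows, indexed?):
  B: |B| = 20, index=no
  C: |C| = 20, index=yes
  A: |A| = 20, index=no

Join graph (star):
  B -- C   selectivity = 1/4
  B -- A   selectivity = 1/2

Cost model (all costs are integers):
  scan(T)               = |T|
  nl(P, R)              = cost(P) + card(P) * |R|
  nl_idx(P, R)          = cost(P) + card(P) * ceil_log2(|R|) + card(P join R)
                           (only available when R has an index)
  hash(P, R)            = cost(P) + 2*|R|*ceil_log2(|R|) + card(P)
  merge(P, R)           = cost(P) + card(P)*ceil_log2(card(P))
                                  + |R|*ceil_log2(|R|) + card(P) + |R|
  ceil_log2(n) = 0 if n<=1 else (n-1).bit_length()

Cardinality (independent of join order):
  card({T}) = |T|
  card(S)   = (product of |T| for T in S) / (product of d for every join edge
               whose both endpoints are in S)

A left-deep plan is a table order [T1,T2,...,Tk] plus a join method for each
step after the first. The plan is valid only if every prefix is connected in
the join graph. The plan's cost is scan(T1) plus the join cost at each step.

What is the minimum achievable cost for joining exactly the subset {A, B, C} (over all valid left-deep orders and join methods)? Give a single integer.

Selinger DP over subsets of {A,B,C}:
  {B}: scan cost=20, card=20
  {C}: scan cost=20, card=20
  {A}: scan cost=20, card=20
  {BC}: card=100; try (C,nl_idx)→220, (C,hash)→240, (B,hash)→240, (C,merge)→260, (B,merge)→260, (C,nl)→420 …(+1); best=220 via (C,nl_idx)
  {AB}: card=200; try (B,hash)→240, (A,hash)→240, (B,merge)→260, (A,merge)→260, (B,nl)→420, (A,nl)→420; best=240 via (B,hash)
  {ABC}: card=1000; try (A,hash)→520, (C,hash)→640, (A,merge)→1140, (C,merge)→2160, (A,nl)→2220, (C,nl_idx)→2240 …(+1); best=520 via (A,hash)

520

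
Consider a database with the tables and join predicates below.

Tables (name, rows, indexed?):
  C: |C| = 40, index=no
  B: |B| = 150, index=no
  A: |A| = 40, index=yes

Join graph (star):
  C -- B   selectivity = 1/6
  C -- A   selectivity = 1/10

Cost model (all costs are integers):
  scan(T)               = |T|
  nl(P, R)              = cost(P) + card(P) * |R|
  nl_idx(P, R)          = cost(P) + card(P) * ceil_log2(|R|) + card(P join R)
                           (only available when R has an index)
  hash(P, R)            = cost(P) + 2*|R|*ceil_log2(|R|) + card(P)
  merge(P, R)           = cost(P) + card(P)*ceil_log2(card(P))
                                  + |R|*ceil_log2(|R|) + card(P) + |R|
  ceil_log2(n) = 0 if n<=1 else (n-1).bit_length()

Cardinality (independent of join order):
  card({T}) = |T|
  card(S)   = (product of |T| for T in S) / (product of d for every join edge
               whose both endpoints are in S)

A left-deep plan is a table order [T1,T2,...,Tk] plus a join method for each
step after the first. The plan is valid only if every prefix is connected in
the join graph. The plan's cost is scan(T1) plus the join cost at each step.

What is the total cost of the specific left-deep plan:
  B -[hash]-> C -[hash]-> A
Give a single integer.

step 1: scan B: cost=150, card=150
step 2: join C via hash
    card(P join C) = 150*40/(6) = 1000
    cost = 150 + 2*40*6 + 150 = 780
step 3: join A via hash
    card(P join A) = 1000*40/(10) = 4000
    cost = 780 + 2*40*6 + 1000 = 2260

2260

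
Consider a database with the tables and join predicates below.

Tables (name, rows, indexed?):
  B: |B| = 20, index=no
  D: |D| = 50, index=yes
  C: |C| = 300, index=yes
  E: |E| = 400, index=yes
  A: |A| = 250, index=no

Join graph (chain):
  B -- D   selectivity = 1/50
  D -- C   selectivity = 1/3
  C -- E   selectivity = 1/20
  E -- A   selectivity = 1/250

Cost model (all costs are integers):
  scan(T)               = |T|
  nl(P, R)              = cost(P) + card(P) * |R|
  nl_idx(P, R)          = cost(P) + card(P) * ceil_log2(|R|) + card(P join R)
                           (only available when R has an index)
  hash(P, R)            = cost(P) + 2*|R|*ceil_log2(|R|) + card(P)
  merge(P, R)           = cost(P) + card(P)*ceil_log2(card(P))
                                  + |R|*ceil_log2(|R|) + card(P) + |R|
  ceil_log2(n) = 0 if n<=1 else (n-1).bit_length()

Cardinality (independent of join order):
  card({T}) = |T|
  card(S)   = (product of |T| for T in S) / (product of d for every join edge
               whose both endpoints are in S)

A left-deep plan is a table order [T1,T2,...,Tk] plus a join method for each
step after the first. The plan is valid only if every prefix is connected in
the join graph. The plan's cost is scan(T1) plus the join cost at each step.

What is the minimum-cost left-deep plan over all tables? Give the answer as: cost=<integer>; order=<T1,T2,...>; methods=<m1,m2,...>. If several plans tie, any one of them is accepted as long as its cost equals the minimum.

cost=55540; order=B,D,C,E,A; methods=nl_idx,nl_idx,hash,hash

Selinger DP (subsets sized 1..n):
  {B}: scan cost=20, card=20
  {D}: scan cost=50, card=50
  {C}: scan cost=300, card=300
  {E}: scan cost=400, card=400
  {A}: scan cost=250, card=250
  {BD}: card=20; try (D,nl_idx)→160, (B,hash)→300, (D,merge)→490, (B,merge)→520, (D,hash)→640, (D,nl)→1020 …(+1); best=160 via (D,nl_idx)
  {CD}: card=5000; try (D,hash)→1200, (C,merge)→3400, (D,merge)→3650, (C,hash)→5500, (C,nl_idx)→5500, (D,nl_idx)→7100 …(+2); best=1200 via (D,hash)
  {CE}: card=6000; try (C,hash)→6200, (E,merge)→7300, (C,merge)→7400, (E,hash)→7800, (E,nl_idx)→9000, (C,nl_idx)→10000 …(+2); best=6200 via (C,hash)
  {AE}: card=400; try (E,nl_idx)→2900, (A,hash)→4800, (E,merge)→6500, (A,merge)→6650, (E,hash)→7700, (E,nl)→100250 …(+1); best=2900 via (E,nl_idx)
  {BCD}: card=2000; try (C,nl_idx)→2340, (C,merge)→3280, (C,hash)→5580, (C,nl)→6160, (B,hash)→6400, (B,merge)→71320 …(+1); best=2340 via (C,nl_idx)
  {CDE}: card=100000; try (D,hash)→12800, (E,hash)→13400, (E,merge)→75200, (D,merge)→90550, (D,nl_idx)→142200, (E,nl_idx)→146200 …(+2); best=12800 via (D,hash)
  {ACE}: card=6000; try (C,hash)→8700, (C,merge)→9900, (C,nl_idx)→12500, (A,hash)→16200, (A,merge)→92450, (C,nl)→122900 …(+1); best=8700 via (C,hash)
  {BCDE}: card=40000; try (E,hash)→11540, (E,merge)→30340, (E,nl_idx)→60340, (B,hash)→113000, (E,nl)→802340, (B,merge)→1812920 …(+1); best=11540 via (E,hash)
  {ACDE}: card=100000; try (D,hash)→15300, (D,merge)→93050, (A,hash)→116800, (D,nl_idx)→144700, (D,nl)→308700, (A,merge)→1815050 …(+1); best=15300 via (D,hash)
  {ABCDE}: card=40000; try (A,hash)→55540, (B,hash)→115500, (A,merge)→693790, (B,merge)→1815420, (B,nl)→2015300, (A,nl)→10011540; best=55540 via (A,hash)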